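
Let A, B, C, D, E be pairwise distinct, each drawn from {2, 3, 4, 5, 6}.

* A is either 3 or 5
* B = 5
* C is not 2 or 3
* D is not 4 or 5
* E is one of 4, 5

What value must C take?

B must be 5 (only option left). Remove 5 from A, C, E.
E has just one choice, so E = 4. So C can't be 4.
So C = 6.

6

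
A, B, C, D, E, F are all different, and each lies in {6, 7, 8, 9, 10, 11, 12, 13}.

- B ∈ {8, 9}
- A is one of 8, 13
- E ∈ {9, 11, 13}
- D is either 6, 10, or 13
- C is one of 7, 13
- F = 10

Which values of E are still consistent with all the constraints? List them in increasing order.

9, 11, 13

F must be 10 (only option left). Strike 10 from D.
No further eliminations apply; E can still be any of 9, 11, 13.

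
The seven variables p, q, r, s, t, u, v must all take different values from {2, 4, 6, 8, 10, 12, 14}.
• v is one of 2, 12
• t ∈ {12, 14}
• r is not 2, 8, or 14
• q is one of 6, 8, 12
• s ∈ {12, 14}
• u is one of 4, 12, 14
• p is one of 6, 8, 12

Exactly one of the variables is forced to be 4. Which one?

u

Among the 7 variables, 2 fits only v (and all 7 values in {2, 4, 6, 8, 10, 12, 14} must be used), so v = 2.
The 6 still-open variables draw from only 6 values {4, 6, 8, 10, 12, 14}, so each is used; only r can be 10, hence r = 10.
Among the 5 still-open variables, 4 fits only u (and all 5 values in {4, 6, 8, 12, 14} must be used), so u = 4.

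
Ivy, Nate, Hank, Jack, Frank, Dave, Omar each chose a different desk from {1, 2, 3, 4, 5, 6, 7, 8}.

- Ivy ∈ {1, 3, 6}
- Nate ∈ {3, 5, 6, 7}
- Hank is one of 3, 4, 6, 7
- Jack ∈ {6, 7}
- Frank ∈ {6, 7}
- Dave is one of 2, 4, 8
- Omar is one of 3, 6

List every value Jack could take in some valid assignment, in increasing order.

The 2 variables Jack and Frank are confined to {6, 7}, which locks those values in; drop them from Ivy, Nate, Hank, Omar.
Omar must be 3 (only option left). So Ivy, Nate, Hank can't be 3.
Ivy must be 1 (only option left).
Nate must be 5 (only option left).
Hank must be 4 (only option left). Remove 4 from Dave.
No further eliminations apply; Jack can still be any of 6, 7.

6, 7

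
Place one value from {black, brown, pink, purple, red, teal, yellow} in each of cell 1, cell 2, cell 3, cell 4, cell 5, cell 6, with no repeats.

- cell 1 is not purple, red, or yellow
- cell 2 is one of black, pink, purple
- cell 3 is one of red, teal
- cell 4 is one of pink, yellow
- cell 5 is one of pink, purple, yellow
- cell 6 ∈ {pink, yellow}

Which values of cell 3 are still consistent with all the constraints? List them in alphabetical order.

cell 4 and cell 6 between them cover only {pink, yellow} — a naked pair. Remove those values from cell 1, cell 2, cell 5.
cell 5 has just one choice, so cell 5 = purple. Strike purple from cell 2.
cell 2 has just one choice, so cell 2 = black. So cell 1 can't be black.
No further eliminations apply; cell 3 can still be any of red, teal.

red, teal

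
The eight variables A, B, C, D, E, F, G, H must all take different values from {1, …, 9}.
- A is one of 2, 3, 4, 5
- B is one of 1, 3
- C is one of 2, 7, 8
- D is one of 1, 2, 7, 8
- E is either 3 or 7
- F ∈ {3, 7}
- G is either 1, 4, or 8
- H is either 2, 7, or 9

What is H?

Among the 8 variables, 5 fits only A (and all 8 values in {1, 2, 3, 4, 5, 7, 8, 9} must be used), so A = 5.
The 7 still-open variables draw from only 7 values {1, 2, 3, 4, 7, 8, 9}, so each is used; only G can be 4, hence G = 4.
The 6 still-open variables together cover exactly {1, 2, 3, 7, 8, 9} — 6 values for 6 variables — and 9 appears only in H's list, so H = 9.

9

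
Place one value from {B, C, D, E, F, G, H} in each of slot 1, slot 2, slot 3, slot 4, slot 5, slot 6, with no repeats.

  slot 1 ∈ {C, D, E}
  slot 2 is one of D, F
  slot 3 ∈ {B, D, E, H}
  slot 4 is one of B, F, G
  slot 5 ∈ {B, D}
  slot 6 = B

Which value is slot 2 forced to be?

F

slot 6 must be B (only option left). Strike B from slot 3, slot 4, slot 5.
slot 5 has just one choice, so slot 5 = D. Eliminate D elsewhere: slot 1, slot 2, slot 3.
So slot 2 = F.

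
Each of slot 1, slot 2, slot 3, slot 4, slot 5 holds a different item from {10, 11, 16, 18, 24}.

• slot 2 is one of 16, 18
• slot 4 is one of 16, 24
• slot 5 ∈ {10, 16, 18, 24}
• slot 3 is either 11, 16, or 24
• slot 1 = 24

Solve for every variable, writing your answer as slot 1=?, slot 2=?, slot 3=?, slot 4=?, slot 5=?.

slot 1 has just one choice, so slot 1 = 24. So slot 3, slot 4, slot 5 can't be 24.
slot 4 has just one choice, so slot 4 = 16. So slot 2, slot 3, slot 5 can't be 16.
slot 2 must be 18 (only option left). Remove 18 from slot 5.
slot 3 has just one choice, so slot 3 = 11.
slot 5 must be 10 (only option left).

slot 1=24, slot 2=18, slot 3=11, slot 4=16, slot 5=10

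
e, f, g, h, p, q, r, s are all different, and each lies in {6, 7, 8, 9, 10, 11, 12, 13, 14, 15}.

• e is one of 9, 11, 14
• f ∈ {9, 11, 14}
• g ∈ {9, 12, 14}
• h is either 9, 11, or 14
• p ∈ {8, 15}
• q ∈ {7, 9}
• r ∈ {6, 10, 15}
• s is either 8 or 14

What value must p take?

15

e, f, h share exactly the 3 values {9, 11, 14}; by pigeonhole those values go to them, so strike 9, 11, 14 from g, q, s.
g has just one choice, so g = 12.
That leaves q = 7.
s must be 8 (only option left). Eliminate 8 elsewhere: p.
So p = 15.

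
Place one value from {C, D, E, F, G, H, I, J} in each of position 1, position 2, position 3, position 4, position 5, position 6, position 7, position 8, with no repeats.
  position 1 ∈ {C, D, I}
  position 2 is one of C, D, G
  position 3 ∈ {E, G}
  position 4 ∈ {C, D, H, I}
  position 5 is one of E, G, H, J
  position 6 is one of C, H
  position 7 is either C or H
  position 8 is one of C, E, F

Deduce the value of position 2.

Among the 8 variables, F fits only position 8 (and all 8 values in {C, D, E, F, G, H, I, J} must be used), so position 8 = F.
Among the 7 still-open variables, J fits only position 5 (and all 7 values in {C, D, E, G, H, I, J} must be used), so position 5 = J.
Among the 6 still-open variables, E fits only position 3 (and all 6 values in {C, D, E, G, H, I} must be used), so position 3 = E.
Among the 5 still-open variables, G fits only position 2 (and all 5 values in {C, D, G, H, I} must be used), so position 2 = G.

G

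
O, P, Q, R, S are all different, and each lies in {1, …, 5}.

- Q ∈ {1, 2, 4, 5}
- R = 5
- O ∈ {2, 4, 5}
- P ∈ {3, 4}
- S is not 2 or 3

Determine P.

R must be 5 (only option left). Eliminate 5 elsewhere: O, Q, S.
The 4 still-open variables draw from only 4 values {1, 2, 3, 4}, so each is used; only P can be 3, hence P = 3.

3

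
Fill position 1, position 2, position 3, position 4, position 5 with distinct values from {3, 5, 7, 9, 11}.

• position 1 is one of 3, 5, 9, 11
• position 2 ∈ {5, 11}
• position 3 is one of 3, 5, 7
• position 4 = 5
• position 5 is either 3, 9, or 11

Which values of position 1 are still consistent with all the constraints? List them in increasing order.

position 4's domain is down to {5}, so position 4 = 5. Strike 5 from position 1, position 2, position 3.
position 2 has just one choice, so position 2 = 11. So position 1, position 5 can't be 11.
The 3 still-open variables draw from only 3 values {3, 7, 9}, so each is used; only position 3 can be 7, hence position 3 = 7.
No further eliminations apply; position 1 can still be any of 3, 9.

3, 9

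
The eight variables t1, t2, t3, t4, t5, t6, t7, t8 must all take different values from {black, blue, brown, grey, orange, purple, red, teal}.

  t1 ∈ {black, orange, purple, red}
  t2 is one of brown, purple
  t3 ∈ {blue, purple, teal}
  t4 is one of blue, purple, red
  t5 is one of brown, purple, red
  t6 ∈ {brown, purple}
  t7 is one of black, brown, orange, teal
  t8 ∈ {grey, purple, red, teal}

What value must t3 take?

teal

Among the 8 variables, grey fits only t8 (and all 8 values in {black, blue, brown, grey, orange, purple, red, teal} must be used), so t8 = grey.
t2 and t6 between them cover only {brown, purple} — a naked pair. Remove those values from t1, t3, t4, t5, t7.
t5 must be red (only option left). Remove red from t1, t4.
t4 must be blue (only option left). Remove blue from t3.
So t3 = teal.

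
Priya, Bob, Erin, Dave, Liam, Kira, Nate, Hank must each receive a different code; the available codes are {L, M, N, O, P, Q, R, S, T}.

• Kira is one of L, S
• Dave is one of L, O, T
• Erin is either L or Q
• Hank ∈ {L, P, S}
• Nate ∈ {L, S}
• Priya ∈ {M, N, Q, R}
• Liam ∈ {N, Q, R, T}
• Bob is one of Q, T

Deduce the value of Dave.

Kira and Nate between them cover only {L, S} — a naked pair. Remove those values from Erin, Dave, Hank.
Erin must be Q (only option left). Strike Q from Priya, Bob, Liam.
Hank has just one choice, so Hank = P.
Bob's domain is down to {T}, so Bob = T. Eliminate T elsewhere: Dave, Liam.
So Dave = O.

O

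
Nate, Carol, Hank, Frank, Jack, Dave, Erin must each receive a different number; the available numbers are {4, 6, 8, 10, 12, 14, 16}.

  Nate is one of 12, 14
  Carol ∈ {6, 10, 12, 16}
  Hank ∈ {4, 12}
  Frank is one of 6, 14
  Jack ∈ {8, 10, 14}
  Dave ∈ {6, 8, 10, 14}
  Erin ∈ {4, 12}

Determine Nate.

14

The 7 variables together cover exactly {4, 6, 8, 10, 12, 14, 16} — 7 values for 7 variables — and 16 appears only in Carol's list, so Carol = 16.
Hank and Erin share exactly the 2 values {4, 12}; by pigeonhole those values go to them, so strike 4, 12 from Nate.
So Nate = 14.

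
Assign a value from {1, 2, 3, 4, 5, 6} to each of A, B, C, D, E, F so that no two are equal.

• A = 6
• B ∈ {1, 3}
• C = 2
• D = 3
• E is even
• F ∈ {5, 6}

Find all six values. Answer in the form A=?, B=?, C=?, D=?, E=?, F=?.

A=6, B=1, C=2, D=3, E=4, F=5

A has just one choice, so A = 6. So E, F can't be 6.
C's domain is down to {2}, so C = 2. Remove 2 from E.
D has just one choice, so D = 3. Eliminate 3 elsewhere: B.
E has just one choice, so E = 4.
That leaves F = 5.
B has just one choice, so B = 1.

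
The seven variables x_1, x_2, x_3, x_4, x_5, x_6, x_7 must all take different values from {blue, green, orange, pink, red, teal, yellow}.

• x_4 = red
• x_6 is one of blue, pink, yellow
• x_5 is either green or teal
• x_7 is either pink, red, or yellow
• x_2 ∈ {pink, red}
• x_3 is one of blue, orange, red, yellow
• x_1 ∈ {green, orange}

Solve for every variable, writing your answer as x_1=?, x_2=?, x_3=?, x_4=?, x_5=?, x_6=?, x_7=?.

x_4's domain is down to {red}, so x_4 = red. Eliminate red elsewhere: x_2, x_3, x_7.
x_2's domain is down to {pink}, so x_2 = pink. So x_6, x_7 can't be pink.
x_7 has just one choice, so x_7 = yellow. So x_3, x_6 can't be yellow.
x_6's domain is down to {blue}, so x_6 = blue. Strike blue from x_3.
x_3 must be orange (only option left). So x_1 can't be orange.
x_1 has just one choice, so x_1 = green. So x_5 can't be green.
x_5 must be teal (only option left).

x_1=green, x_2=pink, x_3=orange, x_4=red, x_5=teal, x_6=blue, x_7=yellow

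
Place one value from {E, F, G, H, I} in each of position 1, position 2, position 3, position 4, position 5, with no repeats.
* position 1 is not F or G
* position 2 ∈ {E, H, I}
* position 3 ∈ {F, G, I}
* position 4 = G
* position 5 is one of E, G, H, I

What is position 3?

position 4 must be G (only option left). Eliminate G elsewhere: position 3, position 5.
The 4 still-open variables together cover exactly {E, F, H, I} — 4 values for 4 variables — and F appears only in position 3's list, so position 3 = F.

F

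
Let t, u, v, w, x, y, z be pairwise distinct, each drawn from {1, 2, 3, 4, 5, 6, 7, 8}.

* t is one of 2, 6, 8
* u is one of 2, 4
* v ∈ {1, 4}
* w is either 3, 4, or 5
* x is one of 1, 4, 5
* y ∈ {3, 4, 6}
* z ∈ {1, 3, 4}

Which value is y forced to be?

6

The 7 variables draw from only 7 values {1, 2, 3, 4, 5, 6, 8}, so each is used; only t can be 8, hence t = 8.
Among the 6 still-open variables, 2 fits only u (and all 6 values in {1, 2, 3, 4, 5, 6} must be used), so u = 2.
Among the 5 still-open variables, 6 fits only y (and all 5 values in {1, 3, 4, 5, 6} must be used), so y = 6.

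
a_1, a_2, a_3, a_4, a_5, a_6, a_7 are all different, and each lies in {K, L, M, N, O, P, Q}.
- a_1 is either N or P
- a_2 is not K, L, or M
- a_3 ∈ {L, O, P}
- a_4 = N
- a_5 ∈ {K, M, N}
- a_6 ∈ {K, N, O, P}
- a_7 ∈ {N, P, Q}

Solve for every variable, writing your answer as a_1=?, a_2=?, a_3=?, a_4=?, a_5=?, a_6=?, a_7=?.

a_4's domain is down to {N}, so a_4 = N. Eliminate N elsewhere: a_1, a_2, a_5, a_6, a_7.
That leaves a_1 = P. Remove P from a_2, a_3, a_6, a_7.
a_7's domain is down to {Q}, so a_7 = Q. Remove Q from a_2.
a_2 has just one choice, so a_2 = O. So a_3, a_6 can't be O.
a_3 has just one choice, so a_3 = L.
a_6's domain is down to {K}, so a_6 = K. Strike K from a_5.
a_5 must be M (only option left).

a_1=P, a_2=O, a_3=L, a_4=N, a_5=M, a_6=K, a_7=Q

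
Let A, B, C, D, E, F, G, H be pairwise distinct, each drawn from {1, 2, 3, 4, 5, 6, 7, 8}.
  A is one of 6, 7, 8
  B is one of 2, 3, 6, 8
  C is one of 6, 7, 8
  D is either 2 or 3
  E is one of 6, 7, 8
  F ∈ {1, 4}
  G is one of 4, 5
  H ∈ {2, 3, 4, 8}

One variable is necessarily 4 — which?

Among the 8 variables, 1 fits only F (and all 8 values in {1, 2, 3, 4, 5, 6, 7, 8} must be used), so F = 1.
Among the 7 still-open variables, 5 fits only G (and all 7 values in {2, 3, 4, 5, 6, 7, 8} must be used), so G = 5.
The 6 still-open variables together cover exactly {2, 3, 4, 6, 7, 8} — 6 values for 6 variables — and 4 appears only in H's list, so H = 4.

H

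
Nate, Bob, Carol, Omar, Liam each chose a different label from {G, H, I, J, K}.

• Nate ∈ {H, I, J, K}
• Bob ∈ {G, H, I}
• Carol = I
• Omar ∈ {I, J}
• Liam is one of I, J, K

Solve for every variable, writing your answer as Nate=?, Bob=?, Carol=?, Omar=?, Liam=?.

Nate=H, Bob=G, Carol=I, Omar=J, Liam=K

Carol must be I (only option left). Strike I from Nate, Bob, Omar, Liam.
Omar's domain is down to {J}, so Omar = J. Remove J from Nate, Liam.
Liam's domain is down to {K}, so Liam = K. Strike K from Nate.
That leaves Nate = H. Strike H from Bob.
That leaves Bob = G.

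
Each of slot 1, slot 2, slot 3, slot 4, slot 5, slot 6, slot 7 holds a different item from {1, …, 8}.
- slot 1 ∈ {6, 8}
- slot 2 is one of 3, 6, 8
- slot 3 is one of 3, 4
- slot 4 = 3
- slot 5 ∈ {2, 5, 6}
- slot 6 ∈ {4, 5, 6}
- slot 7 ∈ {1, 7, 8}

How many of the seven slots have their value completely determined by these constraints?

slot 4's domain is down to {3}, so slot 4 = 3. Strike 3 from slot 2, slot 3.
slot 3 must be 4 (only option left). So slot 6 can't be 4.
slot 1 and slot 2 share exactly the 2 values {6, 8}; by pigeonhole those values go to them, so strike 6, 8 from slot 5, slot 6, slot 7.
That leaves slot 6 = 5. Strike 5 from slot 5.
That leaves slot 5 = 2.
Determined: slot 3=4, slot 4=3, slot 5=2, slot 6=5. The other slots each still have more than one consistent value. That makes 4.

4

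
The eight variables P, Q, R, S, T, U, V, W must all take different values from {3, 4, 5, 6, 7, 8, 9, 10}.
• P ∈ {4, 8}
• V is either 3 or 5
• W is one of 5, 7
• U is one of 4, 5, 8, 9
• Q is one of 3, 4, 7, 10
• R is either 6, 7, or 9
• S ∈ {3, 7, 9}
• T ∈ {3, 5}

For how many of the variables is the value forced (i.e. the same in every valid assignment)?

The 8 variables together cover exactly {3, 4, 5, 6, 7, 8, 9, 10} — 8 values for 8 variables — and 6 appears only in R's list, so R = 6.
The 7 still-open variables draw from only 7 values {3, 4, 5, 7, 8, 9, 10}, so each is used; only Q can be 10, hence Q = 10.
The 2 variables T and V are confined to {3, 5}, which locks those values in; drop them from S, U, W.
W must be 7 (only option left). Eliminate 7 elsewhere: S.
S must be 9 (only option left). So U can't be 9.
Determined: Q=10, R=6, S=9, W=7. The other variables each still have more than one consistent value. That makes 4.

4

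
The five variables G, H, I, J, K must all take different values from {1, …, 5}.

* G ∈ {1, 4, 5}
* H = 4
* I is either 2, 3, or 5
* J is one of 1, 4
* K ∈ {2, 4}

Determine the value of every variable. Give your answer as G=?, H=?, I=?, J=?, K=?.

H must be 4 (only option left). So G, J, K can't be 4.
J has just one choice, so J = 1. So G can't be 1.
K's domain is down to {2}, so K = 2. So I can't be 2.
G's domain is down to {5}, so G = 5. Remove 5 from I.
I's domain is down to {3}, so I = 3.

G=5, H=4, I=3, J=1, K=2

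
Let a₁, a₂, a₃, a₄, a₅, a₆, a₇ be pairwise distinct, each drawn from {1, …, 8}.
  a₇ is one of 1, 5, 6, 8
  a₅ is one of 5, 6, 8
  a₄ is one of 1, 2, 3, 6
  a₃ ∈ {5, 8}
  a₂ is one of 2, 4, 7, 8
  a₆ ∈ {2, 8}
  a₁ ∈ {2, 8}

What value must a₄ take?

a₁ and a₆ share exactly the 2 values {2, 8}; by pigeonhole those values go to them, so strike 2, 8 from a₂, a₃, a₄, a₅, a₇.
a₃ must be 5 (only option left). Strike 5 from a₅, a₇.
That leaves a₅ = 6. Strike 6 from a₄, a₇.
a₇ must be 1 (only option left). Eliminate 1 elsewhere: a₄.
So a₄ = 3.

3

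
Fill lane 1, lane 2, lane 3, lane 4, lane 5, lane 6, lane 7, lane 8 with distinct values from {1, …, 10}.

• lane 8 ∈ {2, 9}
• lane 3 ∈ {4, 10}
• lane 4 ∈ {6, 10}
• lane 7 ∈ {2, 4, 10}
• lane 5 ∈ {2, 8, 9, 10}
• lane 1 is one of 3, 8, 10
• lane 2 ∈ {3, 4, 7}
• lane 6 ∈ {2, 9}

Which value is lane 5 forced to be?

The 8 variables draw from only 8 values {2, 3, 4, 6, 7, 8, 9, 10}, so each is used; only lane 4 can be 6, hence lane 4 = 6.
The 7 still-open variables draw from only 7 values {2, 3, 4, 7, 8, 9, 10}, so each is used; only lane 2 can be 7, hence lane 2 = 7.
The 6 still-open variables together cover exactly {2, 3, 4, 8, 9, 10} — 6 values for 6 variables — and 3 appears only in lane 1's list, so lane 1 = 3.
The 5 still-open variables together cover exactly {2, 4, 8, 9, 10} — 5 values for 5 variables — and 8 appears only in lane 5's list, so lane 5 = 8.

8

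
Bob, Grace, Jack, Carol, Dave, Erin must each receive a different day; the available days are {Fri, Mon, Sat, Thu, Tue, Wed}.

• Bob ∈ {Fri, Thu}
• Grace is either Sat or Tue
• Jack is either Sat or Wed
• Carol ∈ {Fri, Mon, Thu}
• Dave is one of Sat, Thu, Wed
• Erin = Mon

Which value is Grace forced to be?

Tue

Erin has just one choice, so Erin = Mon. So Carol can't be Mon.
Among the 5 still-open variables, Tue fits only Grace (and all 5 values in {Fri, Sat, Thu, Tue, Wed} must be used), so Grace = Tue.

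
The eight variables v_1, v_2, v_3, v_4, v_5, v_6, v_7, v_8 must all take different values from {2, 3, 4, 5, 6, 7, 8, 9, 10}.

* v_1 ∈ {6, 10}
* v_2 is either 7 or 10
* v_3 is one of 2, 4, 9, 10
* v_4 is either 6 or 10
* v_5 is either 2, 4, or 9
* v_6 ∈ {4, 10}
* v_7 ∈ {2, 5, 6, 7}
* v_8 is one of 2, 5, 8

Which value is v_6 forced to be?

4

The 8 variables draw from only 8 values {2, 4, 5, 6, 7, 8, 9, 10}, so each is used; only v_8 can be 8, hence v_8 = 8.
Among the 7 still-open variables, 5 fits only v_7 (and all 7 values in {2, 4, 5, 6, 7, 9, 10} must be used), so v_7 = 5.
Among the 6 still-open variables, 7 fits only v_2 (and all 6 values in {2, 4, 6, 7, 9, 10} must be used), so v_2 = 7.
v_1 and v_4 between them cover only {6, 10} — a naked pair. Remove those values from v_3, v_6.
So v_6 = 4.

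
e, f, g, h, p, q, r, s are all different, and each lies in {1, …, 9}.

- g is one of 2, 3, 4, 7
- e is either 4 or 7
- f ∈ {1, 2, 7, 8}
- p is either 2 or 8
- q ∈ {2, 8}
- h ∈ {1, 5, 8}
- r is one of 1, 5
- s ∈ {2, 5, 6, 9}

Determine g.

3

The 2 variables p and q are confined to {2, 8}, which locks those values in; drop them from f, g, h, s.
The 2 variables h and r are confined to {1, 5}, which locks those values in; drop them from f, s.
f's domain is down to {7}, so f = 7. Eliminate 7 elsewhere: e, g.
e must be 4 (only option left). Eliminate 4 elsewhere: g.
So g = 3.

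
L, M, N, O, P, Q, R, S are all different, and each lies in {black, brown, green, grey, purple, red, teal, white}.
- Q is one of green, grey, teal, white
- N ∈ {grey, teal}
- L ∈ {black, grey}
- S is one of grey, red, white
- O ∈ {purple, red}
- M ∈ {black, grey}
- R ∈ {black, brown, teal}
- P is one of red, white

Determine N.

Among the 8 variables, brown fits only R (and all 8 values in {black, brown, green, grey, purple, red, teal, white} must be used), so R = brown.
The 7 still-open variables together cover exactly {black, green, grey, purple, red, teal, white} — 7 values for 7 variables — and green appears only in Q's list, so Q = green.
The 6 still-open variables draw from only 6 values {black, grey, purple, red, teal, white}, so each is used; only O can be purple, hence O = purple.
Among the 5 still-open variables, teal fits only N (and all 5 values in {black, grey, red, teal, white} must be used), so N = teal.

teal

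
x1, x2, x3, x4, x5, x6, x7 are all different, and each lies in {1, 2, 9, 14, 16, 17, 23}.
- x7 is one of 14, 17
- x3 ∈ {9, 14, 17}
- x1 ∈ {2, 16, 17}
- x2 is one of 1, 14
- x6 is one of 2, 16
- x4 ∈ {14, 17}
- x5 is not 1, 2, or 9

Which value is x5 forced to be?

Among the 7 variables, 1 fits only x2 (and all 7 values in {1, 2, 9, 14, 16, 17, 23} must be used), so x2 = 1.
The 6 still-open variables draw from only 6 values {2, 9, 14, 16, 17, 23}, so each is used; only x3 can be 9, hence x3 = 9.
The 5 still-open variables together cover exactly {2, 14, 16, 17, 23} — 5 values for 5 variables — and 23 appears only in x5's list, so x5 = 23.

23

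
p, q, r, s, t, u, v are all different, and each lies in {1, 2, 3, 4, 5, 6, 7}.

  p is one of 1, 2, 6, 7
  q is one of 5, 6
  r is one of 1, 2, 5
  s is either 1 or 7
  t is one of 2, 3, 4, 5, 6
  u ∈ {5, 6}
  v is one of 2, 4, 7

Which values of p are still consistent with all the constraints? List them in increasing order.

1, 2, 7

The 7 variables draw from only 7 values {1, 2, 3, 4, 5, 6, 7}, so each is used; only t can be 3, hence t = 3.
The 6 still-open variables together cover exactly {1, 2, 4, 5, 6, 7} — 6 values for 6 variables — and 4 appears only in v's list, so v = 4.
The 2 variables q and u are confined to {5, 6}, which locks those values in; drop them from p, r.
No further eliminations apply; p can still be any of 1, 2, 7.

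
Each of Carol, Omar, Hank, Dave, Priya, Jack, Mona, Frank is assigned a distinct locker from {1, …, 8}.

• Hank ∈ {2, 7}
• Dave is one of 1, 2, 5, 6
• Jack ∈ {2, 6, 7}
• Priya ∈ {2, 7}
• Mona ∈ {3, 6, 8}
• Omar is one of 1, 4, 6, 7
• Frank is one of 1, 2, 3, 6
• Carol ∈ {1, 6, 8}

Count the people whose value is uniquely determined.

3

The 8 variables draw from only 8 values {1, 2, 3, 4, 5, 6, 7, 8}, so each is used; only Omar can be 4, hence Omar = 4.
Among the 7 still-open variables, 5 fits only Dave (and all 7 values in {1, 2, 3, 5, 6, 7, 8} must be used), so Dave = 5.
The 2 variables Hank and Priya are confined to {2, 7}, which locks those values in; drop them from Jack, Frank.
Jack has just one choice, so Jack = 6. Strike 6 from Carol, Mona, Frank.
Determined: Omar=4, Dave=5, Jack=6. The other people each still have more than one consistent value. That makes 3.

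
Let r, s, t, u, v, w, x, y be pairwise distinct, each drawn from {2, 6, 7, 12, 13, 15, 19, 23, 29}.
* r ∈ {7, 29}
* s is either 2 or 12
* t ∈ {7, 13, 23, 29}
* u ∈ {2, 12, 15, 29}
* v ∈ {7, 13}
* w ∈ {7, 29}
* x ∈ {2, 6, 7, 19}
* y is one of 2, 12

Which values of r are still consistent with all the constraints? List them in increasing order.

7, 29

r and w between them cover only {7, 29} — a naked pair. Remove those values from t, u, v, x.
v must be 13 (only option left). So t can't be 13.
t's domain is down to {23}, so t = 23.
The 2 variables s and y are confined to {2, 12}, which locks those values in; drop them from u, x.
That leaves u = 15.
No further eliminations apply; r can still be any of 7, 29.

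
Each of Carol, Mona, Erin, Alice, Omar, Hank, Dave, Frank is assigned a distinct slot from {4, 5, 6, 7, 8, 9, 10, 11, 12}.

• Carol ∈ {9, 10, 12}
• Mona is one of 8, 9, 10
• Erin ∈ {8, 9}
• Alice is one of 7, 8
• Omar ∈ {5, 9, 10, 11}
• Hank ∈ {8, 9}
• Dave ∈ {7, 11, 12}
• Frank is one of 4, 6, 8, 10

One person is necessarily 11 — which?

Dave

Erin and Hank share exactly the 2 values {8, 9}; by pigeonhole those values go to them, so strike 8, 9 from Carol, Mona, Alice, Omar, Frank.
Mona's domain is down to {10}, so Mona = 10. Eliminate 10 elsewhere: Carol, Omar, Frank.
Alice's domain is down to {7}, so Alice = 7. Eliminate 7 elsewhere: Dave.
Carol's domain is down to {12}, so Carol = 12. Eliminate 12 elsewhere: Dave.
So 11 goes to Dave.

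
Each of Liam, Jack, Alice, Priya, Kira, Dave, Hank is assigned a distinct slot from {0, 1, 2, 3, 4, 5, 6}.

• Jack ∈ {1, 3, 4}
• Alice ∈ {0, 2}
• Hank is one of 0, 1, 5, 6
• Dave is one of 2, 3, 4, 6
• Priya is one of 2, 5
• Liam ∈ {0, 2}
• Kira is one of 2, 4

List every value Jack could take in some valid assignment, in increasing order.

1, 3

Liam and Alice share exactly the 2 values {0, 2}; by pigeonhole those values go to them, so strike 0, 2 from Priya, Kira, Dave, Hank.
That leaves Priya = 5. Remove 5 from Hank.
Kira must be 4 (only option left). Remove 4 from Jack, Dave.
No further eliminations apply; Jack can still be any of 1, 3.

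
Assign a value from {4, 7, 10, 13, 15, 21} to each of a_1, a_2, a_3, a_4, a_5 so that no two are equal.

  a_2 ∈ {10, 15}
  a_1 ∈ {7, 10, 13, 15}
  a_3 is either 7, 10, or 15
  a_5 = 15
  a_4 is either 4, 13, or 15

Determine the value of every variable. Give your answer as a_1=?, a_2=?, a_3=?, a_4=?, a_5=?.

a_1=13, a_2=10, a_3=7, a_4=4, a_5=15

a_5 must be 15 (only option left). Eliminate 15 elsewhere: a_1, a_2, a_3, a_4.
a_2's domain is down to {10}, so a_2 = 10. So a_1, a_3 can't be 10.
That leaves a_3 = 7. Strike 7 from a_1.
That leaves a_1 = 13. Eliminate 13 elsewhere: a_4.
a_4 has just one choice, so a_4 = 4.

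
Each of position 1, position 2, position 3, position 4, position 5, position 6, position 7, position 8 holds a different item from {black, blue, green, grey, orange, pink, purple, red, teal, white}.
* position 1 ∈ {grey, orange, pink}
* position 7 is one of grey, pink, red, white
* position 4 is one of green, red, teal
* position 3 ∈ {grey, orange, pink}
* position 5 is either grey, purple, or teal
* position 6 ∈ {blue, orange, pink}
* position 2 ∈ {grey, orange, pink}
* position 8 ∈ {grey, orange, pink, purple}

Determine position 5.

teal

The 3 variables position 1, position 2, position 3 are confined to {grey, orange, pink}, which locks those values in; drop them from position 5, position 6, position 7, position 8.
That leaves position 6 = blue.
position 8 must be purple (only option left). Eliminate purple elsewhere: position 5.
So position 5 = teal.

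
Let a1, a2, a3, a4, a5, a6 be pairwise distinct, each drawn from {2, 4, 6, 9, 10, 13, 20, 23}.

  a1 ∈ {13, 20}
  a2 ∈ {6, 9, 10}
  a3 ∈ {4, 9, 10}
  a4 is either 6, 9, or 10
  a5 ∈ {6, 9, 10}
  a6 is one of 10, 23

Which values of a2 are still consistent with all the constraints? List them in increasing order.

a2, a4, a5 share exactly the 3 values {6, 9, 10}; by pigeonhole those values go to them, so strike 6, 9, 10 from a3, a6.
a3 has just one choice, so a3 = 4.
a6 has just one choice, so a6 = 23.
No further eliminations apply; a2 can still be any of 6, 9, 10.

6, 9, 10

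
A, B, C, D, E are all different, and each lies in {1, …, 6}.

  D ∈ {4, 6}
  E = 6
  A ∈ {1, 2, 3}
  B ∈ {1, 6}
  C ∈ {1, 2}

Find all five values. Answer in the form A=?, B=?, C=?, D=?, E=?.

E must be 6 (only option left). Eliminate 6 elsewhere: B, D.
B's domain is down to {1}, so B = 1. Strike 1 from A, C.
C has just one choice, so C = 2. Remove 2 from A.
D must be 4 (only option left).
A has just one choice, so A = 3.

A=3, B=1, C=2, D=4, E=6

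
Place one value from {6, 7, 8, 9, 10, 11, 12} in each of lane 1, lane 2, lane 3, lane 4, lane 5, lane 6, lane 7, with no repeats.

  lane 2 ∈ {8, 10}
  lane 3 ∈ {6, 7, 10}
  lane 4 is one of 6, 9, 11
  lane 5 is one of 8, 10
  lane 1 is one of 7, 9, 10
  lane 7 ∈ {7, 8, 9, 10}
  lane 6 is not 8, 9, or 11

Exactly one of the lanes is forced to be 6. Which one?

The 7 variables draw from only 7 values {6, 7, 8, 9, 10, 11, 12}, so each is used; only lane 4 can be 11, hence lane 4 = 11.
Among the 6 still-open variables, 12 fits only lane 6 (and all 6 values in {6, 7, 8, 9, 10, 12} must be used), so lane 6 = 12.
The 5 still-open variables draw from only 5 values {6, 7, 8, 9, 10}, so each is used; only lane 3 can be 6, hence lane 3 = 6.

lane 3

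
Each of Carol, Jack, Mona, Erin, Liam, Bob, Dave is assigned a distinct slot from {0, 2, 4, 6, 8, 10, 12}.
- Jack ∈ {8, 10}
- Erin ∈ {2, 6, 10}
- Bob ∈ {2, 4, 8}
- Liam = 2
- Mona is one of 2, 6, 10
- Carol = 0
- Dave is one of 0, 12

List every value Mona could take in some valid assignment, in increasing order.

Carol must be 0 (only option left). Strike 0 from Dave.
Liam must be 2 (only option left). Remove 2 from Mona, Erin, Bob.
Dave's domain is down to {12}, so Dave = 12.
Among the 4 still-open variables, 4 fits only Bob (and all 4 values in {4, 6, 8, 10} must be used), so Bob = 4.
Among the 3 still-open variables, 8 fits only Jack (and all 3 values in {6, 8, 10} must be used), so Jack = 8.
No further eliminations apply; Mona can still be any of 6, 10.

6, 10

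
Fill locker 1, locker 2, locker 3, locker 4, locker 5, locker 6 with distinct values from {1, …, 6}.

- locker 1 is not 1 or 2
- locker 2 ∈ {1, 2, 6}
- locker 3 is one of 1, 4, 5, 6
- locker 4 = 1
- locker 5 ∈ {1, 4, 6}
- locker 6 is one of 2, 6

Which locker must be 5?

locker 3

locker 4 must be 1 (only option left). Strike 1 from locker 2, locker 3, locker 5.
Among the 5 still-open variables, 3 fits only locker 1 (and all 5 values in {2, 3, 4, 5, 6} must be used), so locker 1 = 3.
The 4 still-open variables draw from only 4 values {2, 4, 5, 6}, so each is used; only locker 3 can be 5, hence locker 3 = 5.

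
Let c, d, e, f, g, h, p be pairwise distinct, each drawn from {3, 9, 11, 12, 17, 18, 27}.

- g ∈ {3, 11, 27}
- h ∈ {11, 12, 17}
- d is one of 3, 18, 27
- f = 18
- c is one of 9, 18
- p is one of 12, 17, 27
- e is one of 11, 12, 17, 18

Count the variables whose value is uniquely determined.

2

f has just one choice, so f = 18. Strike 18 from c, d, e.
c must be 9 (only option left).
Determined: c=9, f=18. The other variables each still have more than one consistent value. That makes 2.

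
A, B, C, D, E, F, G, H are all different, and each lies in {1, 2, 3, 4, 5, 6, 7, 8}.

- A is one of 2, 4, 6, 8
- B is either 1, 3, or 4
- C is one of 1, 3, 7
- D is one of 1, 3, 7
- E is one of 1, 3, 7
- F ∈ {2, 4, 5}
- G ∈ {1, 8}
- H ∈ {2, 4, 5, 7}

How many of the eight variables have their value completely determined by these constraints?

3

Among the 8 variables, 6 fits only A (and all 8 values in {1, 2, 3, 4, 5, 6, 7, 8} must be used), so A = 6.
The 7 still-open variables together cover exactly {1, 2, 3, 4, 5, 7, 8} — 7 values for 7 variables — and 8 appears only in G's list, so G = 8.
C, D, E share exactly the 3 values {1, 3, 7}; by pigeonhole those values go to them, so strike 1, 3, 7 from B, H.
That leaves B = 4. Remove 4 from F, H.
Determined: A=6, B=4, G=8. The other variables each still have more than one consistent value. That makes 3.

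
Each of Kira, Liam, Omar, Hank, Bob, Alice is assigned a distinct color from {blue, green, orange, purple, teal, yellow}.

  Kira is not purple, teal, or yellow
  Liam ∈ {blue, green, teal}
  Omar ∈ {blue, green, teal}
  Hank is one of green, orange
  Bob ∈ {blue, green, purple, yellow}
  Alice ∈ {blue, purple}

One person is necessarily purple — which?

Alice

The 6 variables draw from only 6 values {blue, green, orange, purple, teal, yellow}, so each is used; only Bob can be yellow, hence Bob = yellow.
The 5 still-open variables draw from only 5 values {blue, green, orange, purple, teal}, so each is used; only Alice can be purple, hence Alice = purple.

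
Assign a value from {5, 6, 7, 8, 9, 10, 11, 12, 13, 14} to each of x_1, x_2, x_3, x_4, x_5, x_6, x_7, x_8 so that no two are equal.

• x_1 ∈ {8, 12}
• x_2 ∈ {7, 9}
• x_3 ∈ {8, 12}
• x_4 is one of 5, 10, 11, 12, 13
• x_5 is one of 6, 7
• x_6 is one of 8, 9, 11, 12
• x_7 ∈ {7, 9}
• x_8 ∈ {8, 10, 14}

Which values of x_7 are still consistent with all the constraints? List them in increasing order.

x_1 and x_3 between them cover only {8, 12} — a naked pair. Remove those values from x_4, x_6, x_8.
x_2 and x_7 share exactly the 2 values {7, 9}; by pigeonhole those values go to them, so strike 7, 9 from x_5, x_6.
x_5's domain is down to {6}, so x_5 = 6.
That leaves x_6 = 11. Strike 11 from x_4.
No further eliminations apply; x_7 can still be any of 7, 9.

7, 9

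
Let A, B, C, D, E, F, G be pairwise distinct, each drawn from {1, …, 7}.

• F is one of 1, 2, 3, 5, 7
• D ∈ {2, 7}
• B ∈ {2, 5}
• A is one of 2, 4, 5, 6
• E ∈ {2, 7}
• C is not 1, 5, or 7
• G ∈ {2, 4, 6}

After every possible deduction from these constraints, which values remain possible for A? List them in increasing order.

4, 6

The 7 variables together cover exactly {1, 2, 3, 4, 5, 6, 7} — 7 values for 7 variables — and 1 appears only in F's list, so F = 1.
The 6 still-open variables draw from only 6 values {2, 3, 4, 5, 6, 7}, so each is used; only C can be 3, hence C = 3.
D and E between them cover only {2, 7} — a naked pair. Remove those values from A, B, G.
That leaves B = 5. So A can't be 5.
No further eliminations apply; A can still be any of 4, 6.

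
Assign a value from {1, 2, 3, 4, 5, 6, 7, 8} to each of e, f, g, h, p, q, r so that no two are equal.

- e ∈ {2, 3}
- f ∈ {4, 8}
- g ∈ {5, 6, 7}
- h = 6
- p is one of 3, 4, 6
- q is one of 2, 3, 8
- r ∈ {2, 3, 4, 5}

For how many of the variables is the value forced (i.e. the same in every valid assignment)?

3

h has just one choice, so h = 6. Remove 6 from g, p.
Among the 6 still-open variables, 7 fits only g (and all 6 values in {2, 3, 4, 5, 7, 8} must be used), so g = 7.
Among the 5 still-open variables, 5 fits only r (and all 5 values in {2, 3, 4, 5, 8} must be used), so r = 5.
Determined: g=7, h=6, r=5. The other variables each still have more than one consistent value. That makes 3.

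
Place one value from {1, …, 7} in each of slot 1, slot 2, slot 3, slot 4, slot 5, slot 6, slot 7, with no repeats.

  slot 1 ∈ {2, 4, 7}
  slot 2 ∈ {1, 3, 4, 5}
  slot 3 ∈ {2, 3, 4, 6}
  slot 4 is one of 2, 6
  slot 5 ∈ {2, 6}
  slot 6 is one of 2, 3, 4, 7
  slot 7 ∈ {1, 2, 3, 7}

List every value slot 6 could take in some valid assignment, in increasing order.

3, 4, 7

Among the 7 variables, 5 fits only slot 2 (and all 7 values in {1, 2, 3, 4, 5, 6, 7} must be used), so slot 2 = 5.
Among the 6 still-open variables, 1 fits only slot 7 (and all 6 values in {1, 2, 3, 4, 6, 7} must be used), so slot 7 = 1.
slot 4 and slot 5 share exactly the 2 values {2, 6}; by pigeonhole those values go to them, so strike 2, 6 from slot 1, slot 3, slot 6.
No further eliminations apply; slot 6 can still be any of 3, 4, 7.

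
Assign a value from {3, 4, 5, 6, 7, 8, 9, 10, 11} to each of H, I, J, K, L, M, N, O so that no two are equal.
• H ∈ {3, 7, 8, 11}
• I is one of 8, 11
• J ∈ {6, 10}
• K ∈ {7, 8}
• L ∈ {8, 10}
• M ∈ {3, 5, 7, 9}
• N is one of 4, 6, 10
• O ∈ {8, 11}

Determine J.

I and O share exactly the 2 values {8, 11}; by pigeonhole those values go to them, so strike 8, 11 from H, K, L.
K has just one choice, so K = 7. So H, M can't be 7.
L must be 10 (only option left). So J, N can't be 10.
So J = 6.

6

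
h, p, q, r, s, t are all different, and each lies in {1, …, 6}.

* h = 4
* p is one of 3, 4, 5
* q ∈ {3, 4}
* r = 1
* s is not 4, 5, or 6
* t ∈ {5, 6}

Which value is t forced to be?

6

h's domain is down to {4}, so h = 4. Remove 4 from p, q.
q must be 3 (only option left). So p, s can't be 3.
r has just one choice, so r = 1. Remove 1 from s.
s's domain is down to {2}, so s = 2.
p must be 5 (only option left). So t can't be 5.
So t = 6.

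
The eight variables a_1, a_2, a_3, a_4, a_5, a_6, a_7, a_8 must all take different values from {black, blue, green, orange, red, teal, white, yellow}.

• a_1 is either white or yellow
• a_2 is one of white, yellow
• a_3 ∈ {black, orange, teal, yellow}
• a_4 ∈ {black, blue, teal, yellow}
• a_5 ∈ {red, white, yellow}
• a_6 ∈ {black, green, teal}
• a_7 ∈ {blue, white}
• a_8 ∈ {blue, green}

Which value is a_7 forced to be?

Among the 8 variables, orange fits only a_3 (and all 8 values in {black, blue, green, orange, red, teal, white, yellow} must be used), so a_3 = orange.
Among the 7 still-open variables, red fits only a_5 (and all 7 values in {black, blue, green, red, teal, white, yellow} must be used), so a_5 = red.
a_1 and a_2 between them cover only {white, yellow} — a naked pair. Remove those values from a_4, a_7.
So a_7 = blue.

blue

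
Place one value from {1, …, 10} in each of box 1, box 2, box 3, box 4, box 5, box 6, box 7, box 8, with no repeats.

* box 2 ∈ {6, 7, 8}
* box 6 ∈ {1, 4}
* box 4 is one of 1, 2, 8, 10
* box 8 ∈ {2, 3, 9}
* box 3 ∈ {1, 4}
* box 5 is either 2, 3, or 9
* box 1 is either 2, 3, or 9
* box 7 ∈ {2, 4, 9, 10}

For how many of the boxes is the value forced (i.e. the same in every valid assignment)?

The 2 variables box 3 and box 6 are confined to {1, 4}, which locks those values in; drop them from box 4, box 7.
box 1, box 5, box 8 between them cover only {2, 3, 9} — a naked triple. Remove those values from box 4, box 7.
box 7's domain is down to {10}, so box 7 = 10. So box 4 can't be 10.
box 4 must be 8 (only option left). Eliminate 8 elsewhere: box 2.
Determined: box 4=8, box 7=10. The other boxes each still have more than one consistent value. That makes 2.

2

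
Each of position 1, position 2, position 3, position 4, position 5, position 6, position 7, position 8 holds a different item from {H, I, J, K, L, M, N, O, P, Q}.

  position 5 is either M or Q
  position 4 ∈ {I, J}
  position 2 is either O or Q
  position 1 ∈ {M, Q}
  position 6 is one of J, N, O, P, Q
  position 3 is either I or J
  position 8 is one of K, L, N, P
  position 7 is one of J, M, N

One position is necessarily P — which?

position 6

The 2 variables position 1 and position 5 are confined to {M, Q}, which locks those values in; drop them from position 2, position 6, position 7.
position 2's domain is down to {O}, so position 2 = O. Strike O from position 6.
position 3 and position 4 share exactly the 2 values {I, J}; by pigeonhole those values go to them, so strike I, J from position 6, position 7.
That leaves position 7 = N. Remove N from position 6, position 8.
So P goes to position 6.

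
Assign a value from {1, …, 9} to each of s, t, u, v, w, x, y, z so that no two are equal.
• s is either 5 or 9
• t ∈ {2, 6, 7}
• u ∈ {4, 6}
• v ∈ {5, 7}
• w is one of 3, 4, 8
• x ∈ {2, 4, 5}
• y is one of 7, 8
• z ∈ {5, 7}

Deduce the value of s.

9

The 8 variables together cover exactly {2, 3, 4, 5, 6, 7, 8, 9} — 8 values for 8 variables — and 3 appears only in w's list, so w = 3.
The 7 still-open variables together cover exactly {2, 4, 5, 6, 7, 8, 9} — 7 values for 7 variables — and 8 appears only in y's list, so y = 8.
The 6 still-open variables together cover exactly {2, 4, 5, 6, 7, 9} — 6 values for 6 variables — and 9 appears only in s's list, so s = 9.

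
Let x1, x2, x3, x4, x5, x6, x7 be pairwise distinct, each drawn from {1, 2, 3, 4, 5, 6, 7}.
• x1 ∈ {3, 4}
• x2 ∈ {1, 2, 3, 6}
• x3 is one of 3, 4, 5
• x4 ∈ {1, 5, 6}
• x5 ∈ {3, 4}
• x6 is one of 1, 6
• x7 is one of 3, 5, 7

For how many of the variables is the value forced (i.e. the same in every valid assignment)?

The 7 variables together cover exactly {1, 2, 3, 4, 5, 6, 7} — 7 values for 7 variables — and 2 appears only in x2's list, so x2 = 2.
The 6 still-open variables draw from only 6 values {1, 3, 4, 5, 6, 7}, so each is used; only x7 can be 7, hence x7 = 7.
x1 and x5 between them cover only {3, 4} — a naked pair. Remove those values from x3.
x3 must be 5 (only option left). Strike 5 from x4.
Determined: x2=2, x3=5, x7=7. The other variables each still have more than one consistent value. That makes 3.

3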